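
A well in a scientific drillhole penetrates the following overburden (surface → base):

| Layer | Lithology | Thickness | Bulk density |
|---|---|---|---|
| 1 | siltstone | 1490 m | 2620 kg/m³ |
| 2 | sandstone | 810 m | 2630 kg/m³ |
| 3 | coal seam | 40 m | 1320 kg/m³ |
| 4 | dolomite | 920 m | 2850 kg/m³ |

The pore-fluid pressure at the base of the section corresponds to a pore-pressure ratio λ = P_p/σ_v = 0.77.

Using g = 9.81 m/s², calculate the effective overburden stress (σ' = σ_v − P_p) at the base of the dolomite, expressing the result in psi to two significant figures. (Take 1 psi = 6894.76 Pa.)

Overburden (lithostatic) stress σ_v:
siltstone: 2620 kg/m³ × 9.81 m/s² × 1490 m = 3.830×10^7 Pa = 38.30 MPa
sandstone: 2630 kg/m³ × 9.81 m/s² × 810 m = 2.090×10^7 Pa = 20.90 MPa
coal seam: 1320 kg/m³ × 9.81 m/s² × 40 m = 5.180×10^5 Pa = 0.5180 MPa
dolomite: 2850 kg/m³ × 9.81 m/s² × 920 m = 2.572×10^7 Pa = 25.72 MPa
Total = 38.30 + 20.90 + 0.5180 + 25.72 = 85.434 MPa
Pore pressure P_p = λ·σ_v = 0.77 × 85.43 MPa = 65.78 MPa
Effective stress σ' = σ_v − P_p = 85.43 − 65.78 = 19.650 MPa = 2850.0 psi

2800 psi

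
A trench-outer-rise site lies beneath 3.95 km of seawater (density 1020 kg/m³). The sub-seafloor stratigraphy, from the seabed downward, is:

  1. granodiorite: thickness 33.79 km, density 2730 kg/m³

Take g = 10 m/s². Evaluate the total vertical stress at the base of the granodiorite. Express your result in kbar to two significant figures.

9.6 kbar

seawater: 1020 kg/m³ × 10 m/s² × 3950 m = 4.029×10^7 Pa = 0.4029 kbar
granodiorite: 2730 kg/m³ × 10 m/s² × 33790 m = 9.225×10^8 Pa = 9.225 kbar
Total = 0.4029 + 9.225 = 9.6276 kbar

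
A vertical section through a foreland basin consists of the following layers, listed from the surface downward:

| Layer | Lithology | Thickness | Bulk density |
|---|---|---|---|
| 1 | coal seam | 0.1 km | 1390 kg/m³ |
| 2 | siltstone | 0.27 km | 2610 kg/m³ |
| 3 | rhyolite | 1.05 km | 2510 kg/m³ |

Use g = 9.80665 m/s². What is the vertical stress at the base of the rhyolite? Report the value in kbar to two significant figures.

0.34 kbar

coal seam: 1390 kg/m³ × 9.80665 m/s² × 100 m = 1.363×10^6 Pa = 0.01363 kbar
siltstone: 2610 kg/m³ × 9.80665 m/s² × 270 m = 6.911×10^6 Pa = 0.06911 kbar
rhyolite: 2510 kg/m³ × 9.80665 m/s² × 1050 m = 2.585×10^7 Pa = 0.2585 kbar
Total = 0.01363 + 0.06911 + 0.2585 = 0.34119 kbar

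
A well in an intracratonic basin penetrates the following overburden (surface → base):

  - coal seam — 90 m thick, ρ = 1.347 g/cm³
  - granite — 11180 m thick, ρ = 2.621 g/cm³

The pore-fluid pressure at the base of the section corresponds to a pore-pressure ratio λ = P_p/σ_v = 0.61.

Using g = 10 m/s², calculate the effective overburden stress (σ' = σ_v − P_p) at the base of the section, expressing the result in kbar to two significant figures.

Overburden (lithostatic) stress σ_v:
coal seam: 1347 kg/m³ × 10 m/s² × 90 m = 1.212×10^6 Pa = 1.212 MPa
granite: 2621 kg/m³ × 10 m/s² × 11180 m = 2.930×10^8 Pa = 293.0 MPa
Total = 1.212 + 293.0 = 294.24 MPa
Pore pressure P_p = λ·σ_v = 0.61 × 294.2 MPa = 179.5 MPa
Effective stress σ' = σ_v − P_p = 294.2 − 179.5 = 114.75 MPa = 1.1475 kbar

1.1 kbar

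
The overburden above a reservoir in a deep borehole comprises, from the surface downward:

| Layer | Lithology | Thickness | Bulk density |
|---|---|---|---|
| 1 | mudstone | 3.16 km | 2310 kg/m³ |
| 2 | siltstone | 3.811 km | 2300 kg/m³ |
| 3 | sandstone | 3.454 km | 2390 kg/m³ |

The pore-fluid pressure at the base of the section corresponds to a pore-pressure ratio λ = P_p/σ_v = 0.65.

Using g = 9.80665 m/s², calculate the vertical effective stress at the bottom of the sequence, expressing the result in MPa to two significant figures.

Overburden (lithostatic) stress σ_v:
mudstone: 2310 kg/m³ × 9.80665 m/s² × 3160 m = 7.158×10^7 Pa = 71.58 MPa
siltstone: 2300 kg/m³ × 9.80665 m/s² × 3811 m = 8.596×10^7 Pa = 85.96 MPa
sandstone: 2390 kg/m³ × 9.80665 m/s² × 3454 m = 8.095×10^7 Pa = 80.95 MPa
Total = 71.58 + 85.96 + 80.95 = 238.50 MPa
Pore pressure P_p = λ·σ_v = 0.65 × 238.5 MPa = 155.0 MPa
Effective stress σ' = σ_v − P_p = 238.5 − 155.0 = 83.474 MPa

83 MPa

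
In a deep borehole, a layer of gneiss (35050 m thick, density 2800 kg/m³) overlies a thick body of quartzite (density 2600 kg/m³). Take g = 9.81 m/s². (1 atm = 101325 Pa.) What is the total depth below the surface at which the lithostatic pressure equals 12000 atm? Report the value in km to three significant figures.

Pressure at base of upper layers: 2800×9.81×35050 = 9.628×10^8 Pa = 9502 atm
Remaining pressure to be supplied by quartzite: 1.216×10^9 − 9.628×10^8 = 2.531×10^8 Pa
Additional depth in quartzite = 2.531×10^8 Pa / (2600 kg/m³ × 9.81 m/s²) = 9925.0 m
Total depth = 35050 m + 9925.0 m = 44975 m
= 44.975 km

45.0 km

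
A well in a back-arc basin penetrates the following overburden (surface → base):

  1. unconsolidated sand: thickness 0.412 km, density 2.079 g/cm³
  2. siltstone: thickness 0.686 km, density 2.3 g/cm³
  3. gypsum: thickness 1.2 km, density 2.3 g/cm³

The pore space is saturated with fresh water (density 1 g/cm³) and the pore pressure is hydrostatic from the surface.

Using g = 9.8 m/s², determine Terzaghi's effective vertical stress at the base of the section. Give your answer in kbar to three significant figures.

Overburden (lithostatic) stress σ_v:
unconsolidated sand: 2079 kg/m³ × 9.8 m/s² × 412 m = 8.394×10^6 Pa = 8.394 MPa
siltstone: 2300 kg/m³ × 9.8 m/s² × 686 m = 1.546×10^7 Pa = 15.46 MPa
gypsum: 2300 kg/m³ × 9.8 m/s² × 1200 m = 2.705×10^7 Pa = 27.05 MPa
Total = 8.394 + 15.46 + 27.05 = 50.905 MPa
Pore pressure P_p = 1000 kg/m³ × 9.8 m/s² × 2298 m = 2.252×10^7 Pa = 22.52 MPa
Effective stress σ' = σ_v − P_p = 50.90 − 22.52 = 28.384 MPa = 0.28384 kbar

0.284 kbar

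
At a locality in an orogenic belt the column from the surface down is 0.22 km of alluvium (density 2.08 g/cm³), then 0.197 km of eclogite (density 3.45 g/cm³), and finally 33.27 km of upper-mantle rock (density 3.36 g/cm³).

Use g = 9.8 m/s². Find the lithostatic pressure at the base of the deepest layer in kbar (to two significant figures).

11 kbar

alluvium: 2080 kg/m³ × 9.8 m/s² × 220 m = 4.484×10^6 Pa = 0.04484 kbar
eclogite: 3450 kg/m³ × 9.8 m/s² × 197 m = 6.661×10^6 Pa = 0.06661 kbar
upper-mantle rock: 3360 kg/m³ × 9.8 m/s² × 33270 m = 1.096×10^9 Pa = 10.96 kbar
Total = 0.04484 + 0.06661 + 10.96 = 11.067 kbar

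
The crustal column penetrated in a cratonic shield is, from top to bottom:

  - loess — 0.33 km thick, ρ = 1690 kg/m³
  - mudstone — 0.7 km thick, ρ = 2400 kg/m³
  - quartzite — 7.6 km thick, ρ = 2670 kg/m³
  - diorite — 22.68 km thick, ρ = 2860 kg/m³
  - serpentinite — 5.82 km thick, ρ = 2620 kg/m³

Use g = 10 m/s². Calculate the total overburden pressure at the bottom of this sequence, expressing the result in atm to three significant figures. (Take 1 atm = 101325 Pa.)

10100 atm

loess: 1690 kg/m³ × 10 m/s² × 330 m = 5.577×10^6 Pa = 55.04 atm
mudstone: 2400 kg/m³ × 10 m/s² × 700 m = 1.680×10^7 Pa = 165.8 atm
quartzite: 2670 kg/m³ × 10 m/s² × 7600 m = 2.029×10^8 Pa = 2003 atm
diorite: 2860 kg/m³ × 10 m/s² × 22680 m = 6.486×10^8 Pa = 6402 atm
serpentinite: 2620 kg/m³ × 10 m/s² × 5820 m = 1.525×10^8 Pa = 1505 atm
Total = 55.04 + 165.8 + 2003 + 6402 + 1505 = 10130 atm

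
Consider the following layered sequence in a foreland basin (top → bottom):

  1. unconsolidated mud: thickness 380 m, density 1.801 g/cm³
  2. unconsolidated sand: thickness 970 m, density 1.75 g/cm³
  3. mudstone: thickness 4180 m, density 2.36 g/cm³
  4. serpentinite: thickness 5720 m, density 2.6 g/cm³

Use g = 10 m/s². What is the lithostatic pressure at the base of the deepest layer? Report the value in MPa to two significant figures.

270 MPa

unconsolidated mud: 1801 kg/m³ × 10 m/s² × 380 m = 6.844×10^6 Pa = 6.844 MPa
unconsolidated sand: 1750 kg/m³ × 10 m/s² × 970 m = 1.698×10^7 Pa = 16.98 MPa
mudstone: 2360 kg/m³ × 10 m/s² × 4180 m = 9.865×10^7 Pa = 98.65 MPa
serpentinite: 2600 kg/m³ × 10 m/s² × 5720 m = 1.487×10^8 Pa = 148.7 MPa
Total = 6.844 + 16.98 + 98.65 + 148.7 = 271.19 MPa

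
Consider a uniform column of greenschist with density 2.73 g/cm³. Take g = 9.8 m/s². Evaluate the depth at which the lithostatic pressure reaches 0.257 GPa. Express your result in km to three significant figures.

9.61 km

h = P/(ρg) = 0.257 GPa / (2730 kg/m³ × 9.8 m/s²) = 2.570×10^8 Pa / 26754 Pa/m = 9606.0 m
= 9.6060 km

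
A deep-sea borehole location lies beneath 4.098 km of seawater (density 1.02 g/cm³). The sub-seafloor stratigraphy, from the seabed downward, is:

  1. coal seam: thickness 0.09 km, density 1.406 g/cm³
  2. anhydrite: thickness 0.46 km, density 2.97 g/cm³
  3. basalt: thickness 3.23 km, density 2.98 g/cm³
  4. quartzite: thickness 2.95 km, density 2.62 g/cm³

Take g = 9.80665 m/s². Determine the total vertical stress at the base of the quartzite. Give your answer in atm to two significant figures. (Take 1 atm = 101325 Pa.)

seawater: 1020 kg/m³ × 9.80665 m/s² × 4098 m = 4.099×10^7 Pa = 404.6 atm
coal seam: 1406 kg/m³ × 9.80665 m/s² × 90 m = 1.241×10^6 Pa = 12.25 atm
anhydrite: 2970 kg/m³ × 9.80665 m/s² × 460 m = 1.340×10^7 Pa = 132.2 atm
basalt: 2980 kg/m³ × 9.80665 m/s² × 3230 m = 9.439×10^7 Pa = 931.6 atm
quartzite: 2620 kg/m³ × 9.80665 m/s² × 2950 m = 7.580×10^7 Pa = 748.0 atm
Total = 404.6 + 12.25 + 132.2 + 931.6 + 748.0 = 2228.7 atm

2200 atm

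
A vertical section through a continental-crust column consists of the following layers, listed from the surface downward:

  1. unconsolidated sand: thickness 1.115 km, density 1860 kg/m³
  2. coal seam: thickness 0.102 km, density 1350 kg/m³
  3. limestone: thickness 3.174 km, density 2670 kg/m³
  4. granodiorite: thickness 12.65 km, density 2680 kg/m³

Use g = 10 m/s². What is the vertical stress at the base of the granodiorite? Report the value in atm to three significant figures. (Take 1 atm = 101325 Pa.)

unconsolidated sand: 1860 kg/m³ × 10 m/s² × 1115 m = 2.074×10^7 Pa = 204.7 atm
coal seam: 1350 kg/m³ × 10 m/s² × 102 m = 1.377×10^6 Pa = 13.59 atm
limestone: 2670 kg/m³ × 10 m/s² × 3174 m = 8.475×10^7 Pa = 836.4 atm
granodiorite: 2680 kg/m³ × 10 m/s² × 12650 m = 3.390×10^8 Pa = 3346 atm
Total = 204.7 + 13.59 + 836.4 + 3346 = 4400.5 atm

4400 atm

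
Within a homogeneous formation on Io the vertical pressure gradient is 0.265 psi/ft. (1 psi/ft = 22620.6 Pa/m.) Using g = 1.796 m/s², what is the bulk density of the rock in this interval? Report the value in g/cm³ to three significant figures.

3.34 g/cm³

ρ = (dP/dz)/g = 0.265 psi/ft / 1.796 m/s² = 5994.5 Pa/m / 1.796 m/s² = 3337.7 kg/m³
= 3.338 g/cm³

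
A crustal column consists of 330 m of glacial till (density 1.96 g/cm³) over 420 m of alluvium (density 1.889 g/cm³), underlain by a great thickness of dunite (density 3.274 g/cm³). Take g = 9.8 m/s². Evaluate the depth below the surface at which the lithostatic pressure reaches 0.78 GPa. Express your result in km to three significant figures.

Pressure at base of upper layers: 1960×9.8×330 + 1889×9.8×420 = 1.411×10^7 Pa = 0.01411 GPa
Remaining pressure to be supplied by dunite: 7.800×10^8 − 1.411×10^7 = 7.659×10^8 Pa
Additional depth in dunite = 7.659×10^8 Pa / (3274 kg/m³ × 9.8 m/s²) = 23870 m
Total depth = 750 m + 23870 m = 24620 m
= 24.620 km

24.6 km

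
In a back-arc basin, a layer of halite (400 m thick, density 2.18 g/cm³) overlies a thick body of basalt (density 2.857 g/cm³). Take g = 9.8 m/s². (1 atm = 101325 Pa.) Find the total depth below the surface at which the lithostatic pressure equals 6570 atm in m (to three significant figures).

Pressure at base of upper layers: 2180×9.8×400 = 8.546×10^6 Pa = 84.34 atm
Remaining pressure to be supplied by basalt: 6.657×10^8 − 8.546×10^6 = 6.572×10^8 Pa
Additional depth in basalt = 6.572×10^8 Pa / (2857 kg/m³ × 9.8 m/s²) = 23471 m
Total depth = 400 m + 23471 m = 23871 m

23900 m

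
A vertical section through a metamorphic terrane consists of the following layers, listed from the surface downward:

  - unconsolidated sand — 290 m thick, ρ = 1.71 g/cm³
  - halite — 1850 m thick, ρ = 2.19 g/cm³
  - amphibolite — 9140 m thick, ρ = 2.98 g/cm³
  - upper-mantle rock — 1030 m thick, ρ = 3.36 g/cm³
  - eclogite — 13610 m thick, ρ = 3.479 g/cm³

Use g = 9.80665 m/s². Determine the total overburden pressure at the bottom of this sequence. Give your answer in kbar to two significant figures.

8.1 kbar

unconsolidated sand: 1710 kg/m³ × 9.80665 m/s² × 290 m = 4.863×10^6 Pa = 0.04863 kbar
halite: 2190 kg/m³ × 9.80665 m/s² × 1850 m = 3.973×10^7 Pa = 0.3973 kbar
amphibolite: 2980 kg/m³ × 9.80665 m/s² × 9140 m = 2.671×10^8 Pa = 2.671 kbar
upper-mantle rock: 3360 kg/m³ × 9.80665 m/s² × 1030 m = 3.394×10^7 Pa = 0.3394 kbar
eclogite: 3479 kg/m³ × 9.80665 m/s² × 13610 m = 4.643×10^8 Pa = 4.643 kbar
Total = 0.04863 + 0.3973 + 2.671 + 0.3394 + 4.643 = 8.0998 kbar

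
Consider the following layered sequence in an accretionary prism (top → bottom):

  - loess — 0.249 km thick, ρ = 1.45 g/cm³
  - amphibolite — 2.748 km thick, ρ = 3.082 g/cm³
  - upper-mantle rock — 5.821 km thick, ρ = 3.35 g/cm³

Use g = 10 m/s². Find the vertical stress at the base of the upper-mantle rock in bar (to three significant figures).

2830 bar

loess: 1450 kg/m³ × 10 m/s² × 249 m = 3.611×10^6 Pa = 36.10 bar
amphibolite: 3082 kg/m³ × 10 m/s² × 2748 m = 8.469×10^7 Pa = 846.9 bar
upper-mantle rock: 3350 kg/m³ × 10 m/s² × 5821 m = 1.950×10^8 Pa = 1950 bar
Total = 36.10 + 846.9 + 1950 = 2833.1 bar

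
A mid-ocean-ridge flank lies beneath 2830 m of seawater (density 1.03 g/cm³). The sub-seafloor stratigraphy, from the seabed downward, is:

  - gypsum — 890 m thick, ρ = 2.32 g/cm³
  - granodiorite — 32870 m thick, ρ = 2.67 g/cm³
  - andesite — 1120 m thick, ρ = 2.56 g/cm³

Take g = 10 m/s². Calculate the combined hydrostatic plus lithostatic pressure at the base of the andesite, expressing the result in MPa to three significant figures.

seawater: 1030 kg/m³ × 10 m/s² × 2830 m = 2.915×10^7 Pa = 29.15 MPa
gypsum: 2320 kg/m³ × 10 m/s² × 890 m = 2.065×10^7 Pa = 20.65 MPa
granodiorite: 2670 kg/m³ × 10 m/s² × 32870 m = 8.776×10^8 Pa = 877.6 MPa
andesite: 2560 kg/m³ × 10 m/s² × 1120 m = 2.867×10^7 Pa = 28.67 MPa
Total = 29.15 + 20.65 + 877.6 + 28.67 = 956.10 MPa

956 MPa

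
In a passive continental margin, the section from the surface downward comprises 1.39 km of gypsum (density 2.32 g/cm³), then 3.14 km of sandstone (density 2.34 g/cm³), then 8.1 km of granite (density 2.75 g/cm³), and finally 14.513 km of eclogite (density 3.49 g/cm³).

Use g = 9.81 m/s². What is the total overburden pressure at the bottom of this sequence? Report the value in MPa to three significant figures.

gypsum: 2320 kg/m³ × 9.81 m/s² × 1390 m = 3.164×10^7 Pa = 31.64 MPa
sandstone: 2340 kg/m³ × 9.81 m/s² × 3140 m = 7.208×10^7 Pa = 72.08 MPa
granite: 2750 kg/m³ × 9.81 m/s² × 8100 m = 2.185×10^8 Pa = 218.5 MPa
eclogite: 3490 kg/m³ × 9.81 m/s² × 14513 m = 4.969×10^8 Pa = 496.9 MPa
Total = 31.64 + 72.08 + 218.5 + 496.9 = 819.11 MPa

819 MPa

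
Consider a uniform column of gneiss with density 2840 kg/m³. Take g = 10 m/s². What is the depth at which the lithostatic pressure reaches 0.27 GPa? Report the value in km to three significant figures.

h = P/(ρg) = 0.27 GPa / (2840 kg/m³ × 10 m/s²) = 2.700×10^8 Pa / 28400 Pa/m = 9507.0 m
= 9.5070 km

9.51 km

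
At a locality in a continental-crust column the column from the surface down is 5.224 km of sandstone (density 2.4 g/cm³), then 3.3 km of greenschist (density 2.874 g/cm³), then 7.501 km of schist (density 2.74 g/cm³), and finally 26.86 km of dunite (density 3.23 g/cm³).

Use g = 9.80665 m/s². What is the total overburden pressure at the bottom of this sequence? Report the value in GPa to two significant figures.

sandstone: 2400 kg/m³ × 9.80665 m/s² × 5224 m = 1.230×10^8 Pa = 0.1230 GPa
greenschist: 2874 kg/m³ × 9.80665 m/s² × 3300 m = 9.301×10^7 Pa = 0.09301 GPa
schist: 2740 kg/m³ × 9.80665 m/s² × 7501 m = 2.016×10^8 Pa = 0.2016 GPa
dunite: 3230 kg/m³ × 9.80665 m/s² × 26860 m = 8.508×10^8 Pa = 0.8508 GPa
Total = 0.1230 + 0.09301 + 0.2016 + 0.8508 = 1.2683 GPa

1.3 GPa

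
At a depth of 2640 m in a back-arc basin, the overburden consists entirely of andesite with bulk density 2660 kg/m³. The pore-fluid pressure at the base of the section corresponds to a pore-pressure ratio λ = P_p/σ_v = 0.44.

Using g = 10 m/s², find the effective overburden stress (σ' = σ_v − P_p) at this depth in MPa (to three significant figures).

Overburden (lithostatic) stress σ_v:
andesite: 2660 kg/m³ × 10 m/s² × 2640 m = 7.022×10^7 Pa = 70.22 MPa
Pore pressure P_p = λ·σ_v = 0.44 × 70.22 MPa = 30.90 MPa
Effective stress σ' = σ_v − P_p = 70.22 − 30.90 = 39.325 MPa

39.3 MPa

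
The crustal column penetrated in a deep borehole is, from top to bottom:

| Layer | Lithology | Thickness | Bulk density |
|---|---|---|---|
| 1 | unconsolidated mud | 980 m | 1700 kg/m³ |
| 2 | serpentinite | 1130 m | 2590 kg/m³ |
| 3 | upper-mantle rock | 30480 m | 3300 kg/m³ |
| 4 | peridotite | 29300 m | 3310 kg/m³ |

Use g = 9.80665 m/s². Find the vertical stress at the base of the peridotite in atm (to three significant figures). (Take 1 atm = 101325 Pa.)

19600 atm

unconsolidated mud: 1700 kg/m³ × 9.80665 m/s² × 980 m = 1.634×10^7 Pa = 161.2 atm
serpentinite: 2590 kg/m³ × 9.80665 m/s² × 1130 m = 2.870×10^7 Pa = 283.3 atm
upper-mantle rock: 3300 kg/m³ × 9.80665 m/s² × 30480 m = 9.864×10^8 Pa = 9735 atm
peridotite: 3310 kg/m³ × 9.80665 m/s² × 29300 m = 9.511×10^8 Pa = 9386 atm
Total = 161.2 + 283.3 + 9735 + 9386 = 19566 atm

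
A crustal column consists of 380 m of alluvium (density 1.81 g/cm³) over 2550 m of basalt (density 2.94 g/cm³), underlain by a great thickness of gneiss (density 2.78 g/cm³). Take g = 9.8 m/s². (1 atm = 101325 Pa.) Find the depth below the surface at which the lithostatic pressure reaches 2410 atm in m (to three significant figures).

8950 m

Pressure at base of upper layers: 1810×9.8×380 + 2940×9.8×2550 = 8.021×10^7 Pa = 791.6 atm
Remaining pressure to be supplied by gneiss: 2.442×10^8 − 8.021×10^7 = 1.640×10^8 Pa
Additional depth in gneiss = 1.640×10^8 Pa / (2780 kg/m³ × 9.8 m/s²) = 6019.0 m
Total depth = 2930 m + 6019.0 m = 8949.0 m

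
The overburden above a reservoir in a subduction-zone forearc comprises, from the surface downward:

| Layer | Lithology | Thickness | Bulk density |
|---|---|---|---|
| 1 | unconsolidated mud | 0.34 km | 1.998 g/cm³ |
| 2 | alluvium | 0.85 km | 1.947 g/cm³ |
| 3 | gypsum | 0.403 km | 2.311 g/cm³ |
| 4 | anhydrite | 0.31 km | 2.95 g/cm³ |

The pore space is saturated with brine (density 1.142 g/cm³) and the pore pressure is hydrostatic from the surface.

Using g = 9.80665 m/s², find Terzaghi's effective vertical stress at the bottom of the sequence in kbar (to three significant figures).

0.197 kbar

Overburden (lithostatic) stress σ_v:
unconsolidated mud: 1998 kg/m³ × 9.80665 m/s² × 340 m = 6.662×10^6 Pa = 6.662 MPa
alluvium: 1947 kg/m³ × 9.80665 m/s² × 850 m = 1.623×10^7 Pa = 16.23 MPa
gypsum: 2311 kg/m³ × 9.80665 m/s² × 403 m = 9.133×10^6 Pa = 9.133 MPa
anhydrite: 2950 kg/m³ × 9.80665 m/s² × 310 m = 8.968×10^6 Pa = 8.968 MPa
Total = 6.662 + 16.23 + 9.133 + 8.968 = 40.993 MPa
Pore pressure P_p = 1142 kg/m³ × 9.80665 m/s² × 1903 m = 2.131×10^7 Pa = 21.31 MPa
Effective stress σ' = σ_v − P_p = 40.99 − 21.31 = 19.681 MPa = 0.19681 kbar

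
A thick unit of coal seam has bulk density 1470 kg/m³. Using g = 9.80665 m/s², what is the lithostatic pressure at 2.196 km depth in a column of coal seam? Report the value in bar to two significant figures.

coal seam: 1470 kg/m³ × 9.80665 m/s² × 2196 m = 3.166×10^7 Pa = 316.6 bar

320 bar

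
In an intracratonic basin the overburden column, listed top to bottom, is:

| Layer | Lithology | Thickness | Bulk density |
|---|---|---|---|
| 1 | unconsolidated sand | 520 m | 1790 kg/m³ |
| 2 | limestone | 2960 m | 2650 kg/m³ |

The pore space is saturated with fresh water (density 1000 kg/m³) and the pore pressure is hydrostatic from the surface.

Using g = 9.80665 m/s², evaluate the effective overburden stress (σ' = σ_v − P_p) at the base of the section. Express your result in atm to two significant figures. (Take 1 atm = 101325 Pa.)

Overburden (lithostatic) stress σ_v:
unconsolidated sand: 1790 kg/m³ × 9.80665 m/s² × 520 m = 9.128×10^6 Pa = 9.128 MPa
limestone: 2650 kg/m³ × 9.80665 m/s² × 2960 m = 7.692×10^7 Pa = 76.92 MPa
Total = 9.128 + 76.92 = 86.051 MPa
Pore pressure P_p = 1000 kg/m³ × 9.80665 m/s² × 3480 m = 3.413×10^7 Pa = 34.13 MPa
Effective stress σ' = σ_v − P_p = 86.05 − 34.13 = 51.924 MPa = 512.45 atm

510 atm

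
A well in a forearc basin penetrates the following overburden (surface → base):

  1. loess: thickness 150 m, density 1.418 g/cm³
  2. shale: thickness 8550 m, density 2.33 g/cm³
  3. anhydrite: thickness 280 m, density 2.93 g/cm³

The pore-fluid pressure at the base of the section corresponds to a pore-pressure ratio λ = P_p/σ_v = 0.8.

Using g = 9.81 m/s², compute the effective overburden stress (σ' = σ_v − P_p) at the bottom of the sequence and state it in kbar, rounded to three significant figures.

0.411 kbar

Overburden (lithostatic) stress σ_v:
loess: 1418 kg/m³ × 9.81 m/s² × 150 m = 2.087×10^6 Pa = 2.087 MPa
shale: 2330 kg/m³ × 9.81 m/s² × 8550 m = 1.954×10^8 Pa = 195.4 MPa
anhydrite: 2930 kg/m³ × 9.81 m/s² × 280 m = 8.048×10^6 Pa = 8.048 MPa
Total = 2.087 + 195.4 + 8.048 = 205.56 MPa
Pore pressure P_p = λ·σ_v = 0.8 × 205.6 MPa = 164.5 MPa
Effective stress σ' = σ_v − P_p = 205.6 − 164.5 = 41.113 MPa = 0.41113 kbar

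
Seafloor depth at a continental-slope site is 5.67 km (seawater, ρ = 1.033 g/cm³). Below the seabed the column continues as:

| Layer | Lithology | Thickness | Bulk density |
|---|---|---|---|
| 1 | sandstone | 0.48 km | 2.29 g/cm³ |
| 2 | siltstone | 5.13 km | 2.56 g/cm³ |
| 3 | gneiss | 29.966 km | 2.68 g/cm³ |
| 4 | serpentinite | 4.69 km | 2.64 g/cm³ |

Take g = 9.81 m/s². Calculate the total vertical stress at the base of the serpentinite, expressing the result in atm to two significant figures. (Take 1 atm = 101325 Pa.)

11000 atm

seawater: 1033 kg/m³ × 9.81 m/s² × 5670 m = 5.746×10^7 Pa = 567.1 atm
sandstone: 2290 kg/m³ × 9.81 m/s² × 480 m = 1.078×10^7 Pa = 106.4 atm
siltstone: 2560 kg/m³ × 9.81 m/s² × 5130 m = 1.288×10^8 Pa = 1271 atm
gneiss: 2680 kg/m³ × 9.81 m/s² × 29966 m = 7.878×10^8 Pa = 7775 atm
serpentinite: 2640 kg/m³ × 9.81 m/s² × 4690 m = 1.215×10^8 Pa = 1199 atm
Total = 567.1 + 106.4 + 1271 + 7775 + 1199 = 10919 atm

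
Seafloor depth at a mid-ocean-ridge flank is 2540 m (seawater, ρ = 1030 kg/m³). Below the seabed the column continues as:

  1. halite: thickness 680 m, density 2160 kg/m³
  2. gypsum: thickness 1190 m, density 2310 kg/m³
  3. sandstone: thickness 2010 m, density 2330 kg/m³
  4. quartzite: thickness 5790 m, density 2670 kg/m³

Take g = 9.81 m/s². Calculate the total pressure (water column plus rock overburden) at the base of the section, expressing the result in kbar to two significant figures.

seawater: 1030 kg/m³ × 9.81 m/s² × 2540 m = 2.566×10^7 Pa = 0.2566 kbar
halite: 2160 kg/m³ × 9.81 m/s² × 680 m = 1.441×10^7 Pa = 0.1441 kbar
gypsum: 2310 kg/m³ × 9.81 m/s² × 1190 m = 2.697×10^7 Pa = 0.2697 kbar
sandstone: 2330 kg/m³ × 9.81 m/s² × 2010 m = 4.594×10^7 Pa = 0.4594 kbar
quartzite: 2670 kg/m³ × 9.81 m/s² × 5790 m = 1.517×10^8 Pa = 1.517 kbar
Total = 0.2566 + 0.1441 + 0.2697 + 0.4594 + 1.517 = 2.6464 kbar

2.6 kbar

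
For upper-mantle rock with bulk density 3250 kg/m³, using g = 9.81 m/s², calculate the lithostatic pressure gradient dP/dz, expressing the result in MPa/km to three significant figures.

31.9 MPa/km

dP/dz = ρg = 3250 kg/m³ × 9.81 m/s² = 31882 Pa/m
= 31882 Pa/m × (1 MPa/km / 1000.0 Pa/m) = 31.883 MPa/km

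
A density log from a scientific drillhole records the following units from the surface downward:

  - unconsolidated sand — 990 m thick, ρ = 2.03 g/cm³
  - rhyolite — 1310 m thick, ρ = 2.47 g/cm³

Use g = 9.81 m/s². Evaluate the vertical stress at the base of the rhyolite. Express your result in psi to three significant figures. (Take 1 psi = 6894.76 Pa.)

7460 psi

unconsolidated sand: 2030 kg/m³ × 9.81 m/s² × 990 m = 1.972×10^7 Pa = 2859 psi
rhyolite: 2470 kg/m³ × 9.81 m/s² × 1310 m = 3.174×10^7 Pa = 4604 psi
Total = 2859 + 4604 = 7463.3 psi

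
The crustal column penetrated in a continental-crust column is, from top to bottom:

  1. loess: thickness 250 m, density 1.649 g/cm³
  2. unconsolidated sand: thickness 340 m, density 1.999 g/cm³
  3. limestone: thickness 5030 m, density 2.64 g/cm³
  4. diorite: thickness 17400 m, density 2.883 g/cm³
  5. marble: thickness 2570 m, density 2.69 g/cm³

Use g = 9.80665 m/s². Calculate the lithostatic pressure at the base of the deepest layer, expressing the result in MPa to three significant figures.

loess: 1649 kg/m³ × 9.80665 m/s² × 250 m = 4.043×10^6 Pa = 4.043 MPa
unconsolidated sand: 1999 kg/m³ × 9.80665 m/s² × 340 m = 6.665×10^6 Pa = 6.665 MPa
limestone: 2640 kg/m³ × 9.80665 m/s² × 5030 m = 1.302×10^8 Pa = 130.2 MPa
diorite: 2883 kg/m³ × 9.80665 m/s² × 17400 m = 4.919×10^8 Pa = 491.9 MPa
marble: 2690 kg/m³ × 9.80665 m/s² × 2570 m = 6.780×10^7 Pa = 67.80 MPa
Total = 4.043 + 6.665 + 130.2 + 491.9 + 67.80 = 700.67 MPa

701 MPa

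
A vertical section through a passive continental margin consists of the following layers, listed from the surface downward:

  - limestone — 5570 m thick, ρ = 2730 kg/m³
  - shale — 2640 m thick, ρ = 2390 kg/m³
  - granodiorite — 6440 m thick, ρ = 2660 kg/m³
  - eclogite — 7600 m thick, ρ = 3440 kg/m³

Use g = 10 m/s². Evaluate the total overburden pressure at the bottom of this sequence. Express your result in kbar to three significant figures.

6.48 kbar

limestone: 2730 kg/m³ × 10 m/s² × 5570 m = 1.521×10^8 Pa = 1.521 kbar
shale: 2390 kg/m³ × 10 m/s² × 2640 m = 6.310×10^7 Pa = 0.6310 kbar
granodiorite: 2660 kg/m³ × 10 m/s² × 6440 m = 1.713×10^8 Pa = 1.713 kbar
eclogite: 3440 kg/m³ × 10 m/s² × 7600 m = 2.614×10^8 Pa = 2.614 kbar
Total = 1.521 + 0.6310 + 1.713 + 2.614 = 6.4790 kbar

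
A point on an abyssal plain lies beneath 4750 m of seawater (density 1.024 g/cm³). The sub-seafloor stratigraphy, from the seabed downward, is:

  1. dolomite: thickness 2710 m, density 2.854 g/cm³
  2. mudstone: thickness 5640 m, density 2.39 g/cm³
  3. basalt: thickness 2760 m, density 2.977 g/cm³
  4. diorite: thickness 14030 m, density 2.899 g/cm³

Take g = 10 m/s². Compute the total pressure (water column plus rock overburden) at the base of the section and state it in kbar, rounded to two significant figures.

seawater: 1024 kg/m³ × 10 m/s² × 4750 m = 4.864×10^7 Pa = 0.4864 kbar
dolomite: 2854 kg/m³ × 10 m/s² × 2710 m = 7.734×10^7 Pa = 0.7734 kbar
mudstone: 2390 kg/m³ × 10 m/s² × 5640 m = 1.348×10^8 Pa = 1.348 kbar
basalt: 2977 kg/m³ × 10 m/s² × 2760 m = 8.217×10^7 Pa = 0.8217 kbar
diorite: 2899 kg/m³ × 10 m/s² × 14030 m = 4.067×10^8 Pa = 4.067 kbar
Total = 0.4864 + 0.7734 + 1.348 + 0.8217 + 4.067 = 7.4967 kbar

7.5 kbar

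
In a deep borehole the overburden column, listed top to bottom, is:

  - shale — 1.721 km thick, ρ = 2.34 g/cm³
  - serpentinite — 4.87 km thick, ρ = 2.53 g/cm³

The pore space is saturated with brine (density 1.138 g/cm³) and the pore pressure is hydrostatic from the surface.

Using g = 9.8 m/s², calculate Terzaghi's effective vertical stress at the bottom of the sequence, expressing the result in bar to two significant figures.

870 bar

Overburden (lithostatic) stress σ_v:
shale: 2340 kg/m³ × 9.8 m/s² × 1721 m = 3.947×10^7 Pa = 39.47 MPa
serpentinite: 2530 kg/m³ × 9.8 m/s² × 4870 m = 1.207×10^8 Pa = 120.7 MPa
Total = 39.47 + 120.7 = 160.21 MPa
Pore pressure P_p = 1138 kg/m³ × 9.8 m/s² × 6591 m = 7.351×10^7 Pa = 73.51 MPa
Effective stress σ' = σ_v − P_p = 160.2 − 73.51 = 86.707 MPa = 867.07 bar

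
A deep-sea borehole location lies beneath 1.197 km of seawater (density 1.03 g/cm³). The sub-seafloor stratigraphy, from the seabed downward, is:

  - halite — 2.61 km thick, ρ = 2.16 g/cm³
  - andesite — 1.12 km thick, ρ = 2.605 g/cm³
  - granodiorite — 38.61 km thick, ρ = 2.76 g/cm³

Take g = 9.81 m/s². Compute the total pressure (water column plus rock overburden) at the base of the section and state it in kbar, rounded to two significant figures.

11 kbar

seawater: 1030 kg/m³ × 9.81 m/s² × 1197 m = 1.209×10^7 Pa = 0.1209 kbar
halite: 2160 kg/m³ × 9.81 m/s² × 2610 m = 5.530×10^7 Pa = 0.5530 kbar
andesite: 2605 kg/m³ × 9.81 m/s² × 1120 m = 2.862×10^7 Pa = 0.2862 kbar
granodiorite: 2760 kg/m³ × 9.81 m/s² × 38610 m = 1.045×10^9 Pa = 10.45 kbar
Total = 0.1209 + 0.5530 + 0.2862 + 10.45 = 11.414 kbar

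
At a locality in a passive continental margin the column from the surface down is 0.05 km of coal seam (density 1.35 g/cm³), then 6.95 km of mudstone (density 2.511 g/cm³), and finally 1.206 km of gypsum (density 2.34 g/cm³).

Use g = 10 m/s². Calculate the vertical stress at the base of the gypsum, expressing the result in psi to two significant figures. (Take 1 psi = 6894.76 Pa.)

30000 psi

coal seam: 1350 kg/m³ × 10 m/s² × 50 m = 6.750×10^5 Pa = 97.90 psi
mudstone: 2511 kg/m³ × 10 m/s² × 6950 m = 1.745×10^8 Pa = 25311 psi
gypsum: 2340 kg/m³ × 10 m/s² × 1206 m = 2.822×10^7 Pa = 4093 psi
Total = 97.90 + 25311 + 4093 = 29502 psi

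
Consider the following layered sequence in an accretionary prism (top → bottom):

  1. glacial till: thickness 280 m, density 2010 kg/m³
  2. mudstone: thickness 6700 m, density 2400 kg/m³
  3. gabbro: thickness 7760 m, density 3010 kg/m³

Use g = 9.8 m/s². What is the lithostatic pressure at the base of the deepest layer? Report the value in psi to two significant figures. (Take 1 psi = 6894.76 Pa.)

glacial till: 2010 kg/m³ × 9.8 m/s² × 280 m = 5.515×10^6 Pa = 799.9 psi
mudstone: 2400 kg/m³ × 9.8 m/s² × 6700 m = 1.576×10^8 Pa = 22856 psi
gabbro: 3010 kg/m³ × 9.8 m/s² × 7760 m = 2.289×10^8 Pa = 33200 psi
Total = 799.9 + 22856 + 33200 = 56855 psi

57000 psi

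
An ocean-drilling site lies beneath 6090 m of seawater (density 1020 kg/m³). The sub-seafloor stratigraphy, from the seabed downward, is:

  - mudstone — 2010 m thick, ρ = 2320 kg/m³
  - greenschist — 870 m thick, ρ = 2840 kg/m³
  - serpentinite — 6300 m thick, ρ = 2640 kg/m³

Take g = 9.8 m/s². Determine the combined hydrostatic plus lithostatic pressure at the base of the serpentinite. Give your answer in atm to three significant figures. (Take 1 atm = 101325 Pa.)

2900 atm

seawater: 1020 kg/m³ × 9.8 m/s² × 6090 m = 6.088×10^7 Pa = 600.8 atm
mudstone: 2320 kg/m³ × 9.8 m/s² × 2010 m = 4.570×10^7 Pa = 451.0 atm
greenschist: 2840 kg/m³ × 9.8 m/s² × 870 m = 2.421×10^7 Pa = 239.0 atm
serpentinite: 2640 kg/m³ × 9.8 m/s² × 6300 m = 1.630×10^8 Pa = 1609 atm
Total = 600.8 + 451.0 + 239.0 + 1609 = 2899.4 atm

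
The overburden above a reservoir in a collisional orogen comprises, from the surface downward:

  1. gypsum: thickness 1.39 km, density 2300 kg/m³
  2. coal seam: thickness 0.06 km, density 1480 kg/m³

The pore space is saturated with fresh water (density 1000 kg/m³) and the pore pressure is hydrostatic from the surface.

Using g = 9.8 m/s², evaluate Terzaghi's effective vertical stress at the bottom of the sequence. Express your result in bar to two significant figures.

180 bar

Overburden (lithostatic) stress σ_v:
gypsum: 2300 kg/m³ × 9.8 m/s² × 1390 m = 3.133×10^7 Pa = 31.33 MPa
coal seam: 1480 kg/m³ × 9.8 m/s² × 60 m = 8.702×10^5 Pa = 0.8702 MPa
Total = 31.33 + 0.8702 = 32.201 MPa
Pore pressure P_p = 1000 kg/m³ × 9.8 m/s² × 1450 m = 1.421×10^7 Pa = 14.21 MPa
Effective stress σ' = σ_v − P_p = 32.20 − 14.21 = 17.991 MPa = 179.91 bar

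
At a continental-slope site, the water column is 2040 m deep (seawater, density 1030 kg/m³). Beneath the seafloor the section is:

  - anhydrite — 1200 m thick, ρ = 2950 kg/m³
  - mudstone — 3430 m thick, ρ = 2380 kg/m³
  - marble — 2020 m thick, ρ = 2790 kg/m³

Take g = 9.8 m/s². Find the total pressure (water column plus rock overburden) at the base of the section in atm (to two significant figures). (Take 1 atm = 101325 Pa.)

seawater: 1030 kg/m³ × 9.8 m/s² × 2040 m = 2.059×10^7 Pa = 203.2 atm
anhydrite: 2950 kg/m³ × 9.8 m/s² × 1200 m = 3.469×10^7 Pa = 342.4 atm
mudstone: 2380 kg/m³ × 9.8 m/s² × 3430 m = 8.000×10^7 Pa = 789.6 atm
marble: 2790 kg/m³ × 9.8 m/s² × 2020 m = 5.523×10^7 Pa = 545.1 atm
Total = 203.2 + 342.4 + 789.6 + 545.1 = 1880.2 atm

1900 atm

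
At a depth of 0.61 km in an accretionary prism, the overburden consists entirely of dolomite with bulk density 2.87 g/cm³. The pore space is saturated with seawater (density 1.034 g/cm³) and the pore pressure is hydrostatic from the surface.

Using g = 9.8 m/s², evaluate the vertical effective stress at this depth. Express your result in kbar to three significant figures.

0.110 kbar

Overburden (lithostatic) stress σ_v:
dolomite: 2870 kg/m³ × 9.8 m/s² × 610 m = 1.716×10^7 Pa = 17.16 MPa
Pore pressure P_p = 1034 kg/m³ × 9.8 m/s² × 610 m = 6.181×10^6 Pa = 6.181 MPa
Effective stress σ' = σ_v − P_p = 17.16 − 6.181 = 10.976 MPa = 0.10976 kbar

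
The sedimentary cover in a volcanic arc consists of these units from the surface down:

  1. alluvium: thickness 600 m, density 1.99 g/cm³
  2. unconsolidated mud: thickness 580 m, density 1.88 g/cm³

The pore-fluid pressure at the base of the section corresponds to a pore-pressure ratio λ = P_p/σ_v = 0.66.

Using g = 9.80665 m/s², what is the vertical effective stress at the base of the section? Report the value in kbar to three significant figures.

Overburden (lithostatic) stress σ_v:
alluvium: 1990 kg/m³ × 9.80665 m/s² × 600 m = 1.171×10^7 Pa = 11.71 MPa
unconsolidated mud: 1880 kg/m³ × 9.80665 m/s² × 580 m = 1.069×10^7 Pa = 10.69 MPa
Total = 11.71 + 10.69 = 22.402 MPa
Pore pressure P_p = λ·σ_v = 0.66 × 22.40 MPa = 14.79 MPa
Effective stress σ' = σ_v − P_p = 22.40 − 14.79 = 7.6168 MPa = 0.076168 kbar

0.0762 kbar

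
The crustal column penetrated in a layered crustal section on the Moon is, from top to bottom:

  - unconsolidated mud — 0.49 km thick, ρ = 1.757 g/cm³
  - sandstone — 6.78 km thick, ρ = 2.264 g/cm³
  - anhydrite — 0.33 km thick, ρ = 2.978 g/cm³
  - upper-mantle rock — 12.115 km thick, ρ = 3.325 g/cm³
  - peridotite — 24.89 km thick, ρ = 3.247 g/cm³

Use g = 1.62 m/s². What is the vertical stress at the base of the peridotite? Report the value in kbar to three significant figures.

unconsolidated mud: 1757 kg/m³ × 1.62 m/s² × 490 m = 1.395×10^6 Pa = 0.01395 kbar
sandstone: 2264 kg/m³ × 1.62 m/s² × 6780 m = 2.487×10^7 Pa = 0.2487 kbar
anhydrite: 2978 kg/m³ × 1.62 m/s² × 330 m = 1.592×10^6 Pa = 0.01592 kbar
upper-mantle rock: 3325 kg/m³ × 1.62 m/s² × 12115 m = 6.526×10^7 Pa = 0.6526 kbar
peridotite: 3247 kg/m³ × 1.62 m/s² × 24890 m = 1.309×10^8 Pa = 1.309 kbar
Total = 0.01395 + 0.2487 + 0.01592 + 0.6526 + 1.309 = 2.2404 kbar

2.24 kbar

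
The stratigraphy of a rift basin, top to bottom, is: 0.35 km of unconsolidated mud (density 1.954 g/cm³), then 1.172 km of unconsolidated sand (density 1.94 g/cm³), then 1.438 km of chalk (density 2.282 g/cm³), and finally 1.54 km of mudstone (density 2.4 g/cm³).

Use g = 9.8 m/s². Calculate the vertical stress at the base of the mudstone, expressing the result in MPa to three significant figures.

unconsolidated mud: 1954 kg/m³ × 9.8 m/s² × 350 m = 6.702×10^6 Pa = 6.702 MPa
unconsolidated sand: 1940 kg/m³ × 9.8 m/s² × 1172 m = 2.228×10^7 Pa = 22.28 MPa
chalk: 2282 kg/m³ × 9.8 m/s² × 1438 m = 3.216×10^7 Pa = 32.16 MPa
mudstone: 2400 kg/m³ × 9.8 m/s² × 1540 m = 3.622×10^7 Pa = 36.22 MPa
Total = 6.702 + 22.28 + 32.16 + 36.22 = 97.364 MPa

97.4 MPa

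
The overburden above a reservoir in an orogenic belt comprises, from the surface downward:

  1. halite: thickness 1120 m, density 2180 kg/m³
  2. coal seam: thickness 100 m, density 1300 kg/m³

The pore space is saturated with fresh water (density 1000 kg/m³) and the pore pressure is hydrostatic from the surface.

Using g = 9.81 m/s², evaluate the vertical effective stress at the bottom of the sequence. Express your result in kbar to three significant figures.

0.133 kbar

Overburden (lithostatic) stress σ_v:
halite: 2180 kg/m³ × 9.81 m/s² × 1120 m = 2.395×10^7 Pa = 23.95 MPa
coal seam: 1300 kg/m³ × 9.81 m/s² × 100 m = 1.275×10^6 Pa = 1.275 MPa
Total = 23.95 + 1.275 = 25.227 MPa
Pore pressure P_p = 1000 kg/m³ × 9.81 m/s² × 1220 m = 1.197×10^7 Pa = 11.97 MPa
Effective stress σ' = σ_v − P_p = 25.23 − 11.97 = 13.259 MPa = 0.13259 kbar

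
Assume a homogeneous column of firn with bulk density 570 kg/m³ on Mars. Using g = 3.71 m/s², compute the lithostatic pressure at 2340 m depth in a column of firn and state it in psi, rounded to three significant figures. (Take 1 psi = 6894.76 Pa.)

718 psi

firn: 570 kg/m³ × 3.71 m/s² × 2340 m = 4.948×10^6 Pa = 717.7 psi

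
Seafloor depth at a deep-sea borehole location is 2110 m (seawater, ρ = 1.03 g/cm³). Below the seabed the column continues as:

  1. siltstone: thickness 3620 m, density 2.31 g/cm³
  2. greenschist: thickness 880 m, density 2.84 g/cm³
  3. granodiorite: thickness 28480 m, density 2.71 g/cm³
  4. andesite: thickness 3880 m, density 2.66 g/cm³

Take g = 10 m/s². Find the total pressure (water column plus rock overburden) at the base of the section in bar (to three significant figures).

10100 bar

seawater: 1030 kg/m³ × 10 m/s² × 2110 m = 2.173×10^7 Pa = 217.3 bar
siltstone: 2310 kg/m³ × 10 m/s² × 3620 m = 8.362×10^7 Pa = 836.2 bar
greenschist: 2840 kg/m³ × 10 m/s² × 880 m = 2.499×10^7 Pa = 249.9 bar
granodiorite: 2710 kg/m³ × 10 m/s² × 28480 m = 7.718×10^8 Pa = 7718 bar
andesite: 2660 kg/m³ × 10 m/s² × 3880 m = 1.032×10^8 Pa = 1032 bar
Total = 217.3 + 836.2 + 249.9 + 7718 + 1032 = 10054 bar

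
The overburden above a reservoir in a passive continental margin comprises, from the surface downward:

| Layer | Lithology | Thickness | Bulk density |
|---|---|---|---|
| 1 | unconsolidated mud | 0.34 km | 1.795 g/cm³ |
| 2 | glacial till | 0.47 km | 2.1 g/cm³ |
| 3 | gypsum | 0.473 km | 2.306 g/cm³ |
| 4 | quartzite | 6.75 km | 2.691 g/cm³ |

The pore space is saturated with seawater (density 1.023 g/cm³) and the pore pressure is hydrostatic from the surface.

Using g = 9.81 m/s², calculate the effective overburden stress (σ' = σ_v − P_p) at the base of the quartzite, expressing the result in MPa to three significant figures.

Overburden (lithostatic) stress σ_v:
unconsolidated mud: 1795 kg/m³ × 9.81 m/s² × 340 m = 5.987×10^6 Pa = 5.987 MPa
glacial till: 2100 kg/m³ × 9.81 m/s² × 470 m = 9.682×10^6 Pa = 9.682 MPa
gypsum: 2306 kg/m³ × 9.81 m/s² × 473 m = 1.070×10^7 Pa = 10.70 MPa
quartzite: 2691 kg/m³ × 9.81 m/s² × 6750 m = 1.782×10^8 Pa = 178.2 MPa
Total = 5.987 + 9.682 + 10.70 + 178.2 = 204.56 MPa
Pore pressure P_p = 1023 kg/m³ × 9.81 m/s² × 8033 m = 8.062×10^7 Pa = 80.62 MPa
Effective stress σ' = σ_v − P_p = 204.6 − 80.62 = 123.94 MPa

124 MPa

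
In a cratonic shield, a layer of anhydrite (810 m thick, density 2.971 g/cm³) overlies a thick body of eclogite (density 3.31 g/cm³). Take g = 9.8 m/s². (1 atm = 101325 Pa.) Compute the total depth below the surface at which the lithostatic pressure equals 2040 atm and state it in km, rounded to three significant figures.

Pressure at base of upper layers: 2971×9.8×810 = 2.358×10^7 Pa = 232.8 atm
Remaining pressure to be supplied by eclogite: 2.067×10^8 − 2.358×10^7 = 1.831×10^8 Pa
Additional depth in eclogite = 1.831×10^8 Pa / (3310 kg/m³ × 9.8 m/s²) = 5645.2 m
Total depth = 810 m + 5645.2 m = 6455.2 m
= 6.4552 km

6.46 km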